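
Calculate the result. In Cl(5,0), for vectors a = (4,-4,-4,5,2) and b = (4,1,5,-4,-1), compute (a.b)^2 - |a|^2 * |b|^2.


a . b = 4*4 + (-4)*1 + (-4)*5 + 5*(-4) + 2*(-1)
= 16 + (-4) + (-20) + (-20) + (-2) = -30
|a|^2 = 4^2 + (-4)^2 + (-4)^2 + 5^2 + 2^2 = 77
|b|^2 = 4^2 + 1^2 + 5^2 + (-4)^2 + (-1)^2 = 59
(a.b)^2 = (-30)^2 = 900
|a|^2 * |b|^2 = 77 * 59 = 4543
Result = 900 - 4543 = -3643


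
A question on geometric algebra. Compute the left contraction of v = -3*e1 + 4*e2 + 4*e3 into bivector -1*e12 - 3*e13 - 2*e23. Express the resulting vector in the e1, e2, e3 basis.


Left contraction v _| B = <vB>_1 (grade-1 part of the geometric product vB).
Using e1_|e12 = e2, e2_|e12 = -e1, e1_|e13 = e3, e3_|e13 = -e1, e2_|e23 = e3, e3_|e23 = -e2:
e1 coeff: -v2*b12 - v3*b13 = -(4)*(-1) - (4)*(-3) = 16
e2 coeff: v1*b12 - v3*b23 = (-3)*(-1) - (4)*(-2) = 11
e3 coeff: v1*b13 + v2*b23 = (-3)*(-3) + (4)*(-2) = 1
v _| B = 16*e1 + 11*e2 + 1*e3


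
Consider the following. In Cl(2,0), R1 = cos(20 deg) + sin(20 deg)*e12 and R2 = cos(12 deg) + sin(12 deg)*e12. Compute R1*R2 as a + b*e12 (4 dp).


Same-plane rotors commute and their half-angles add:
R1*R2 = cos(a1 + a2) + sin(a1 + a2)*e12.
a1 + a2 = 20 + 12 = 32 deg
cos(32 deg) = 0.8480
sin(32 deg) = 0.5299
R1*R2 = 0.8480 + 0.5299*e12


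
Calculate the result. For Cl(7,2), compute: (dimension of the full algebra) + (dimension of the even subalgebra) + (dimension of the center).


n = 7 + 2 = 9
Total dim = 2^9 = 512
Even subalgebra dim = 2^8 = 256
n is odd, so center dim = 2
Sum = 512 + 256 + 2 = 770


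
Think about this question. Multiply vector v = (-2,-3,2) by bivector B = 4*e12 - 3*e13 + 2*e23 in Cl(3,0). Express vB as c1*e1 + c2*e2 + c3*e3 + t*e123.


vB has grade-1 (vector) and grade-3 (trivector) parts: vB = (v _| B) + (v ^ B).
Vector part <vB>_1:
  e1: -v2*b12 - v3*b13 = -(-3)*(4) - (2)*(-3) = 18
  e2: v1*b12 - v3*b23 = (-2)*(4) - (2)*(2) = -12
  e3: v1*b13 + v2*b23 = (-2)*(-3) + (-3)*(2) = 0
Trivector part <vB>_3:
  e123: v1*b23 - v2*b13 + v3*b12 = (-2)*(2) - (-3)*(-3) + (2)*(4) = -5
vB = 18*e1 - 12*e2 + 0*e3 - 5*e123


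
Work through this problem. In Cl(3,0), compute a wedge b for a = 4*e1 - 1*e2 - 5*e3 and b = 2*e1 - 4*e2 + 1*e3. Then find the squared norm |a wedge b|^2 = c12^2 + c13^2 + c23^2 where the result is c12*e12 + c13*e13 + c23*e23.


a wedge b = (a1*b2 - a2*b1)*e12 + (a1*b3 - a3*b1)*e13 + (a2*b3 - a3*b2)*e23
e12 coeff: 4*(-4) - (-1)*2 = -16 - (-2) = -14
e13 coeff: 4*1 - (-5)*2 = 4 - (-10) = 14
e23 coeff: (-1)*1 - (-5)*(-4) = -1 - 20 = -21
|a wedge b|^2 = (-14)^2 + 14^2 + (-21)^2
= 196 + 196 + 441
= 833


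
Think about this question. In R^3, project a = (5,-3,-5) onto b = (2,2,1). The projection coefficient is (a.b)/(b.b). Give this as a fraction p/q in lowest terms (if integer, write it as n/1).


Projection coefficient = (a . b) / (b . b)
a . b = 5*2 + (-3)*2 + (-5)*1
= 10 + (-6) + (-5) = -1
b . b = 2^2 + 2^2 + 1^2
= 4 + 4 + 1 = 9
Coefficient = -1/9
In lowest terms: -1/9


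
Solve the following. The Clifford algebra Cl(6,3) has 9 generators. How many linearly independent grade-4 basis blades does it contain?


Number of grade-k basis blades in Cl(p,q) with n = p + q is C(n, k).
n = 6 + 3 = 9
C(9, 4) = 9! / (4! * 5!)
= 362880 / (24 * 120)
= 126


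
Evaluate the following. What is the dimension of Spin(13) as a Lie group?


Spin(n) double-covers SO(n); both have Lie algebra so(n) of dimension n(n-1)/2.
n = 13
n(n-1) = 13 * 12 = 156
dim Spin(13) = 156/2 = 78


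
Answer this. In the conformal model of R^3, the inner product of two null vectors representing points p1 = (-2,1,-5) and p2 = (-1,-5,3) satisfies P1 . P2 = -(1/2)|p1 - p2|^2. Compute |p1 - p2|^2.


p1 - p2 = (-1, 6, -8)
|p1 - p2|^2 = (-1)^2 + 6^2 + (-8)^2
= 1 + 36 + 64
= 101


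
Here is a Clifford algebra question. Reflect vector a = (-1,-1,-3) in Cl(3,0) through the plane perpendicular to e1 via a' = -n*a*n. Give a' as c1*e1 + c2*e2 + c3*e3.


Reflection formula: a' = -n*a*n, with n = e1 (unit vector, n^2 = 1).
For reflection through hyperplane perp to e1:
The component along e1 flips sign, others stay.
a = (-1, -1, -3)
a' = (1, -1, -3)
a' = 1*e1 - 1*e2 - 3*e3


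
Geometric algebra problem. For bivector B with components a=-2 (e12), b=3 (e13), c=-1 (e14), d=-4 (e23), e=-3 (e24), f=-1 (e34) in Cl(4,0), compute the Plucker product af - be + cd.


Plucker relation: af - be + cd
a*f = (-2)*(-1) = 2
b*e = 3*(-3) = -9
c*d = (-1)*(-4) = 4
af - be + cd = 2 - (-9) + 4
= 15


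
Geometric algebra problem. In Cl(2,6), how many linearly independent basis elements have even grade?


Even subalgebra dimension = 2^(n-1)
n = 2 + 6 = 8
2^(8 - 1) = 2^7 = 128
Verification: sum of C(8,k) for even k = 1 + 28 + 70 + 28 + 1 = 128
Result = 128


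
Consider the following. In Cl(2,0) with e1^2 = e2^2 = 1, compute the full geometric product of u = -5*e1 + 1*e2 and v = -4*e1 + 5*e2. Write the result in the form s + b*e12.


Expand: (-5*e1 + 1*e2)(-4*e1 + 5*e2)
= (-5)*(-4)*e1e1 + (-5)*5*e1e2 + 1*(-4)*e2e1 + 1*5*e2e2
Using e1^2 = e2^2 = 1, e2e1 = -e1e2:
Scalar part s = (-5)*(-4) + 1*5 = 20 + 5 = 25
Bivector part b = (-5)*5 - 1*(-4) = -25 - (-4) = -21
uv = 25 - 21*e12


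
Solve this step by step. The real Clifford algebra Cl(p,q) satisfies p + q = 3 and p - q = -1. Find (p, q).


We need p + q = 3 and p - q = -1.
Adding: 2p = 3 + (-1) = 2, so p = 1.
Then q = 3 - 1 = 2.
(p, q) = (1, 2)


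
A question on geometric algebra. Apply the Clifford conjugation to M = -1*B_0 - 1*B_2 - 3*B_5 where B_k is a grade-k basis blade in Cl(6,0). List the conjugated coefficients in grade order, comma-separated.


Clifford conjugate sign for grade k: (-1)^(k(k+1)/2)
Grade 0: (-1)^(0*1/2) = (-1)^0 = 1, coeff -1 -> -1
Grade 2: (-1)^(2*3/2) = (-1)^3 = -1, coeff -1 -> 1
Grade 5: (-1)^(5*6/2) = (-1)^15 = -1, coeff -3 -> 3
Conjugated coefficients: -1, 1, 3


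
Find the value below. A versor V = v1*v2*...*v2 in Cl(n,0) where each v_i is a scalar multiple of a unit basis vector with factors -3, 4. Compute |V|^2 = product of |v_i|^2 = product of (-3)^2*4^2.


Each vector v_i has |v_i|^2 = s_i^2
Squared scales: (-3)^2 = 9, 4^2 = 16
|V|^2 = 9 * 16
= 144


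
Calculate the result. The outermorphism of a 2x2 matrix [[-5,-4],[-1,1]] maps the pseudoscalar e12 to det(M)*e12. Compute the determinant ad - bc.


The outermorphism of a linear map f sends e1^e2 to f(e1)^f(e2).
f(e1) = -5*e1 - 1*e2
f(e2) = -4*e1 + 1*e2
f(e1) ^ f(e2) = (-5*e1 - 1*e2) ^ (-4*e1 + 1*e2)
= (-5)*1*e12 + (-1)*(-4)*e21
= (-5 - 4)*e12
= -9*e12
Coefficient = -9


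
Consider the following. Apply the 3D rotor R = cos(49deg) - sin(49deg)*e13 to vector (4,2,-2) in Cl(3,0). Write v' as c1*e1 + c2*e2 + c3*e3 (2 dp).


Rotor R = cos(49deg) - sin(49deg)*e13
Rotation angle theta = 2 * 49 = 98 degrees in the e13 plane (e1 -> e3).
The component perpendicular to the plane (e2) is invariant: v'_2 = v2 = 2.00
cos(98deg) = -0.1392, sin(98deg) = 0.9903
v'_1 = v1*cos(theta) - v3*sin(theta) = 4*(-0.1392) - (-2)*0.9903 = 1.42
v'_3 = v1*sin(theta) + v3*cos(theta) = 4*0.9903 + (-2)*(-0.1392) = 4.24
v' = 1.42*e1 + 2.00*e2 + 4.24*e3


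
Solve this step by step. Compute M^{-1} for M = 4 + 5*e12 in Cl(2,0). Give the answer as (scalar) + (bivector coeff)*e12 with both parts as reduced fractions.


M = 4 + 5*e12, where e12^2 = -1.
Since M commutes with its reverse ~M = a - b*e12, M * ~M = a^2 - b^2*e12^2 = a^2 + b^2.
So M^{-1} = ~M / (a^2 + b^2) = (a - b*e12)/(a^2 + b^2).
a^2 + b^2 = 16 + 25 = 41
Scalar part = 4/41 = 4/41
Bivector coeff = -5/41 = -5/41
M^{-1} = 4/41 - 5/41*e12


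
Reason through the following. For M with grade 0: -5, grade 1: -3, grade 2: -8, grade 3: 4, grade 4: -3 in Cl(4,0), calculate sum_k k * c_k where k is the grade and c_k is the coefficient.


Grade-weighted sum = sum of grade_k * coefficient_k
0*(-5) = 0
1*(-3) = -3
2*(-8) = -16
3*4 = 12
4*(-3) = -12
Total = 0 + (-3) + (-16) + 12 + (-12) = -19


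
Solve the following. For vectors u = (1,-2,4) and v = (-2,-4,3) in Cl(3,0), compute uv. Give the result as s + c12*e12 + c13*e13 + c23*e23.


In Cl(3,0): e_i^2 = 1, e_ie_j = -e_je_i for i != j.
Scalar part = u . v = 1*(-2) + (-2)*(-4) + 4*3
= -2 + 8 + 12 = 18
e12 coeff = 1*(-4) - (-2)*(-2) = -4 - 4 = -8
e13 coeff = 1*3 - 4*(-2) = 3 - (-8) = 11
e23 coeff = (-2)*3 - 4*(-4) = -6 - (-16) = 10
uv = 18 - 8*e12 + 11*e13 + 10*e23


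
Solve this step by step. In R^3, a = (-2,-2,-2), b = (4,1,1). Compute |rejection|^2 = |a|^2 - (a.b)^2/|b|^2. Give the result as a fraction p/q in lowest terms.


|a|^2 = (-2)^2 + (-2)^2 + (-2)^2 = 12
|b|^2 = 4^2 + 1^2 + 1^2 = 18
a . b = (-2)*4 + (-2)*1 + (-2)*1 = -12
(a.b)^2 = (-12)^2 = 144
|rej|^2 = 12 - 144/18
= (216 - 144)/18
= 72/18
In lowest terms: 4/1


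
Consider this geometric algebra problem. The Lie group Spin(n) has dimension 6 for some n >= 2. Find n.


dim Spin(n) = dim so(n) = n(n-1)/2.
Solve n(n-1)/2 = 6, i.e. n^2 - n - 12 = 0.
Discriminant = 1 + 8*6 = 49
n = (1 + sqrt(49))/2 = (1 + 7)/2 = 4


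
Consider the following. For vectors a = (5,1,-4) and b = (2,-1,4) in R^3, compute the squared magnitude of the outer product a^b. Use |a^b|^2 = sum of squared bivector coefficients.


a wedge b = (a1*b2 - a2*b1)*e12 + (a1*b3 - a3*b1)*e13 + (a2*b3 - a3*b2)*e23
e12 coeff: 5*(-1) - 1*2 = -5 - 2 = -7
e13 coeff: 5*4 - (-4)*2 = 20 - (-8) = 28
e23 coeff: 1*4 - (-4)*(-1) = 4 - 4 = 0
|a wedge b|^2 = (-7)^2 + 28^2 + 0^2
= 49 + 784 + 0
= 833


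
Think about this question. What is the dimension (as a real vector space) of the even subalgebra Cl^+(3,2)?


Even subalgebra dimension = 2^(n-1)
n = 3 + 2 = 5
2^(5 - 1) = 2^4 = 16
Verification: sum of C(5,k) for even k = 1 + 10 + 5 = 16
Result = 16


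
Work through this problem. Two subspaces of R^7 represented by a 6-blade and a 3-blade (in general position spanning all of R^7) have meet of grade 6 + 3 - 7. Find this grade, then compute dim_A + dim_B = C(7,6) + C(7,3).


Meet grade = grade(A) + grade(B) - n
= 6 + 3 - 7 = 2
C(7,6) = 7
C(7,3) = 35
dim_A + dim_B = 7 + 35 = 42


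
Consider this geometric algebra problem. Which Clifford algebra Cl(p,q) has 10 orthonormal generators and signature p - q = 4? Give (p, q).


We need p + q = 10 and p - q = 4.
Adding: 2p = 10 + 4 = 14, so p = 7.
Then q = 10 - 7 = 3.
(p, q) = (7, 3)


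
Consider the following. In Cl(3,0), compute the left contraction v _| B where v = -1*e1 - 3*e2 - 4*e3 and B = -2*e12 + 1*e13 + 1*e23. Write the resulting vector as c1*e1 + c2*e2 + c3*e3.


Left contraction v _| B = <vB>_1 (grade-1 part of the geometric product vB).
Using e1_|e12 = e2, e2_|e12 = -e1, e1_|e13 = e3, e3_|e13 = -e1, e2_|e23 = e3, e3_|e23 = -e2:
e1 coeff: -v2*b12 - v3*b13 = -(-3)*(-2) - (-4)*(1) = -2
e2 coeff: v1*b12 - v3*b23 = (-1)*(-2) - (-4)*(1) = 6
e3 coeff: v1*b13 + v2*b23 = (-1)*(1) + (-3)*(1) = -4
v _| B = -2*e1 + 6*e2 - 4*e3


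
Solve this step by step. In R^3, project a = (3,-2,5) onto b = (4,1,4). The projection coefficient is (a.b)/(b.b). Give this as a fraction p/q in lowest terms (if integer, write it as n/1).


Projection coefficient = (a . b) / (b . b)
a . b = 3*4 + (-2)*1 + 5*4
= 12 + (-2) + 20 = 30
b . b = 4^2 + 1^2 + 4^2
= 16 + 1 + 16 = 33
Coefficient = 30/33
In lowest terms: 10/11


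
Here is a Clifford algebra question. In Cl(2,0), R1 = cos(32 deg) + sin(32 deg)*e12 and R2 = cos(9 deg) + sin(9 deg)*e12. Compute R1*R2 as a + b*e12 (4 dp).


Same-plane rotors commute and their half-angles add:
R1*R2 = cos(a1 + a2) + sin(a1 + a2)*e12.
a1 + a2 = 32 + 9 = 41 deg
cos(41 deg) = 0.7547
sin(41 deg) = 0.6561
R1*R2 = 0.7547 + 0.6561*e12


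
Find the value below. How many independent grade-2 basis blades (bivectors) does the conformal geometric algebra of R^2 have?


The conformal model of R^2 uses Cl(3,1) with m = 2 + 2 = 4 generators.
Number of grade-2 blades = C(m, 2) = C(4, 2)
= 4*3/2 = 6


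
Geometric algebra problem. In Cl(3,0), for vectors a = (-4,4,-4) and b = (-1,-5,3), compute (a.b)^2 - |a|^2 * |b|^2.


a . b = (-4)*(-1) + 4*(-5) + (-4)*3
= 4 + (-20) + (-12) = -28
|a|^2 = (-4)^2 + 4^2 + (-4)^2 = 48
|b|^2 = (-1)^2 + (-5)^2 + 3^2 = 35
(a.b)^2 = (-28)^2 = 784
|a|^2 * |b|^2 = 48 * 35 = 1680
Result = 784 - 1680 = -896


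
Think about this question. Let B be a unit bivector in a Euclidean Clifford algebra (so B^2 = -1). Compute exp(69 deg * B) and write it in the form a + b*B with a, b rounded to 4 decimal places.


For a unit bivector B with B^2 = -1, the exponential series gives
e^(theta*B) = cos(theta) + sin(theta)*B (the GA analogue of Euler's formula).
theta = 69 degrees = 1.204277 rad
cos(69 deg) = 0.3584
sin(69 deg) = 0.9336
exp(theta*B) = 0.3584 + 0.9336*B


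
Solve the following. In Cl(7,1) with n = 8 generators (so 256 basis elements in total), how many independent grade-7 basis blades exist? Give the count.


Number of grade-k basis blades in Cl(p,q) with n = p + q is C(n, k).
n = 7 + 1 = 8
C(8, 7) = 8! / (7! * 1!)
= 40320 / (5040 * 1)
= 8


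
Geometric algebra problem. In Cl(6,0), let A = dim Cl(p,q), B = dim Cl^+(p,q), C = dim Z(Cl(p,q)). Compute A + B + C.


n = 6 + 0 = 6
Total dim = 2^6 = 64
Even subalgebra dim = 2^5 = 32
n is even, so center dim = 1
Sum = 64 + 32 + 1 = 97


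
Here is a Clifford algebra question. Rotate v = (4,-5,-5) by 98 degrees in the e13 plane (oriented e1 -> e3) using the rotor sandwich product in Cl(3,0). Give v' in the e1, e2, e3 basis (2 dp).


Rotor R = cos(49deg) - sin(49deg)*e13
Rotation angle theta = 2 * 49 = 98 degrees in the e13 plane (e1 -> e3).
The component perpendicular to the plane (e2) is invariant: v'_2 = v2 = -5.00
cos(98deg) = -0.1392, sin(98deg) = 0.9903
v'_1 = v1*cos(theta) - v3*sin(theta) = 4*(-0.1392) - (-5)*0.9903 = 4.39
v'_3 = v1*sin(theta) + v3*cos(theta) = 4*0.9903 + (-5)*(-0.1392) = 4.66
v' = 4.39*e1 - 5.00*e2 + 4.66*e3


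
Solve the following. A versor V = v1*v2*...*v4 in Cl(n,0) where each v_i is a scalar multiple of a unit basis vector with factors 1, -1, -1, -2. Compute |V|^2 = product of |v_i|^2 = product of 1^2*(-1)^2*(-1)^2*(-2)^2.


Each vector v_i has |v_i|^2 = s_i^2
Squared scales: 1^2 = 1, (-1)^2 = 1, (-1)^2 = 1, (-2)^2 = 4
|V|^2 = 1 * 1 * 1 * 4
= 4


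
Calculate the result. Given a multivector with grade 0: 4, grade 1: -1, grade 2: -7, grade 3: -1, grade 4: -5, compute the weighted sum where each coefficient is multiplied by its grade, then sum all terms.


Grade-weighted sum = sum of grade_k * coefficient_k
0*4 = 0
1*(-1) = -1
2*(-7) = -14
3*(-1) = -3
4*(-5) = -20
Total = 0 + (-1) + (-14) + (-3) + (-20) = -38


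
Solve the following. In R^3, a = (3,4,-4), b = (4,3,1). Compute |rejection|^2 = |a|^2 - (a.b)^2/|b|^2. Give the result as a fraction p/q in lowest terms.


|a|^2 = 3^2 + 4^2 + (-4)^2 = 41
|b|^2 = 4^2 + 3^2 + 1^2 = 26
a . b = 3*4 + 4*3 + (-4)*1 = 20
(a.b)^2 = 20^2 = 400
|rej|^2 = 41 - 400/26
= (1066 - 400)/26
= 666/26
In lowest terms: 333/13


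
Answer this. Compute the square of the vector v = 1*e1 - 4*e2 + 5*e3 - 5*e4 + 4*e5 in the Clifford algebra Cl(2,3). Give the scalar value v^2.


v^2 = sum of c_i^2 * e_i^2
Positive signature terms (e_i^2 = +1): 1^2 + (-4)^2 = 17
Negative signature terms (e_j^2 = -1): 5^2 + (-5)^2 + 4^2 = 66
v^2 = 17 - 66 = -49


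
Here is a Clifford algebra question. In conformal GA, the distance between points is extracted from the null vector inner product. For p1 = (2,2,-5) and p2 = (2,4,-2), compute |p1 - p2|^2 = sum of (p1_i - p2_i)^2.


p1 - p2 = (0, -2, -3)
|p1 - p2|^2 = 0^2 + (-2)^2 + (-3)^2
= 0 + 4 + 9
= 13


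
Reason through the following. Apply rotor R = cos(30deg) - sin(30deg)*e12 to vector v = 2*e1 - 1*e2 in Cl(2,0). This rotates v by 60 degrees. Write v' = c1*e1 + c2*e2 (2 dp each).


Rotor R = cos(30deg) - sin(30deg)*e12
Rotation angle theta = 2 * 30 = 60 degrees
v' = R*v*~R rotates v by theta.
cos(60deg) = 0.5000, sin(60deg) = 0.8660
v'_1 = 2*cos(60deg) - (-1)*sin(60deg)
= 2*0.5000 - (-1)*0.8660
= 1.87
v'_2 = 2*sin(60deg) + (-1)*cos(60deg)
= 2*0.8660 + (-1)*0.5000
= 1.23
v' = 1.87*e1 + 1.23*e2


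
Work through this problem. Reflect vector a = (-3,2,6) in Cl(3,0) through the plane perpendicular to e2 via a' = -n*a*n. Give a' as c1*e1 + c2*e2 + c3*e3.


Reflection formula: a' = -n*a*n, with n = e2 (unit vector, n^2 = 1).
For reflection through hyperplane perp to e2:
The component along e2 flips sign, others stay.
a = (-3, 2, 6)
a' = (-3, -2, 6)
a' = -3*e1 - 2*e2 + 6*e3


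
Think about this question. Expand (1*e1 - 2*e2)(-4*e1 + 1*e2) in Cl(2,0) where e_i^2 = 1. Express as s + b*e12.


Expand: (1*e1 - 2*e2)(-4*e1 + 1*e2)
= 1*(-4)*e1e1 + 1*1*e1e2 + (-2)*(-4)*e2e1 + (-2)*1*e2e2
Using e1^2 = e2^2 = 1, e2e1 = -e1e2:
Scalar part s = 1*(-4) + (-2)*1 = -4 + (-2) = -6
Bivector part b = 1*1 - (-2)*(-4) = 1 - 8 = -7
uv = -6 - 7*e12


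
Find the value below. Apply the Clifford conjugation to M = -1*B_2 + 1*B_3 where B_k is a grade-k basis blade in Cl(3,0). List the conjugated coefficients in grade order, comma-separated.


Clifford conjugate sign for grade k: (-1)^(k(k+1)/2)
Grade 2: (-1)^(2*3/2) = (-1)^3 = -1, coeff -1 -> 1
Grade 3: (-1)^(3*4/2) = (-1)^6 = 1, coeff 1 -> 1
Conjugated coefficients: 1, 1


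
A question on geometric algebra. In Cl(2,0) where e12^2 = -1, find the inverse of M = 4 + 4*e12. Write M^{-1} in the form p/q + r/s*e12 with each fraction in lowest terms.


M = 4 + 4*e12, where e12^2 = -1.
Since M commutes with its reverse ~M = a - b*e12, M * ~M = a^2 - b^2*e12^2 = a^2 + b^2.
So M^{-1} = ~M / (a^2 + b^2) = (a - b*e12)/(a^2 + b^2).
a^2 + b^2 = 16 + 16 = 32
Scalar part = 4/32 = 1/8
Bivector coeff = -4/32 = -1/8
M^{-1} = 1/8 - 1/8*e12


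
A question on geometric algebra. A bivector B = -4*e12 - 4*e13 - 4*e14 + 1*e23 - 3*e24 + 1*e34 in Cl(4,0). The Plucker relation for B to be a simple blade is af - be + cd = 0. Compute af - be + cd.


Plucker relation: af - be + cd
a*f = (-4)*1 = -4
b*e = (-4)*(-3) = 12
c*d = (-4)*1 = -4
af - be + cd = -4 - 12 + (-4)
= -20


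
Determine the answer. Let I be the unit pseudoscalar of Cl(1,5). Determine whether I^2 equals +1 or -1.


The pseudoscalar I = e1...e_n (product of all n generators) of Cl(p,q) satisfies I^2 = (-1)^(q + n(n-1)/2).
p = 1, q = 5, n = p + q = 6
n(n-1)/2 = 6 * 5 / 2 = 15
Exponent = q + n(n-1)/2 = 5 + 15 = 20
I^2 = (-1)^20 = +1


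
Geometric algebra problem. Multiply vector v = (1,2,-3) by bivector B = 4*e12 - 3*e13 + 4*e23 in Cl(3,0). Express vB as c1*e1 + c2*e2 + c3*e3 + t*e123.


vB has grade-1 (vector) and grade-3 (trivector) parts: vB = (v _| B) + (v ^ B).
Vector part <vB>_1:
  e1: -v2*b12 - v3*b13 = -(2)*(4) - (-3)*(-3) = -17
  e2: v1*b12 - v3*b23 = (1)*(4) - (-3)*(4) = 16
  e3: v1*b13 + v2*b23 = (1)*(-3) + (2)*(4) = 5
Trivector part <vB>_3:
  e123: v1*b23 - v2*b13 + v3*b12 = (1)*(4) - (2)*(-3) + (-3)*(4) = -2
vB = -17*e1 + 16*e2 + 5*e3 - 2*e123


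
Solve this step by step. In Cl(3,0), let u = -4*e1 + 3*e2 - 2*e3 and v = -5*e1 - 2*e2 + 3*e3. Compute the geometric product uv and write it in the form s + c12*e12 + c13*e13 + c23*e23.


In Cl(3,0): e_i^2 = 1, e_ie_j = -e_je_i for i != j.
Scalar part = u . v = (-4)*(-5) + 3*(-2) + (-2)*3
= 20 + (-6) + (-6) = 8
e12 coeff = (-4)*(-2) - 3*(-5) = 8 - (-15) = 23
e13 coeff = (-4)*3 - (-2)*(-5) = -12 - 10 = -22
e23 coeff = 3*3 - (-2)*(-2) = 9 - 4 = 5
uv = 8 + 23*e12 - 22*e13 + 5*e23


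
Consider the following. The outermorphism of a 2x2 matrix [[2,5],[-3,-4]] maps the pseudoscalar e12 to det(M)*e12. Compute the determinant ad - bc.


The outermorphism of a linear map f sends e1^e2 to f(e1)^f(e2).
f(e1) = 2*e1 - 3*e2
f(e2) = 5*e1 - 4*e2
f(e1) ^ f(e2) = (2*e1 - 3*e2) ^ (5*e1 - 4*e2)
= 2*(-4)*e12 + (-3)*5*e21
= (-8 - (-15))*e12
= 7*e12
Coefficient = 7


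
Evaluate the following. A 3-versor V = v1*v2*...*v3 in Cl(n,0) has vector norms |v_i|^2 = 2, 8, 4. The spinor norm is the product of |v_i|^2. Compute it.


Spinor norm N(V) = |v1|^2 * |v2|^2 * ... * |v3|^2
= 2 * 8 * 4
Running product: 2, 16, 64
N(V) = 64


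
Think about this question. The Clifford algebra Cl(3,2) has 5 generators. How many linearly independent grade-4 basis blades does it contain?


Number of grade-k basis blades in Cl(p,q) with n = p + q is C(n, k).
n = 3 + 2 = 5
C(5, 4) = 5! / (4! * 1!)
= 120 / (24 * 1)
= 5


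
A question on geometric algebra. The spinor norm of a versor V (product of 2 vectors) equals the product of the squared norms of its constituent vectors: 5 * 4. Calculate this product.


Spinor norm N(V) = |v1|^2 * |v2|^2 * ... * |v2|^2
= 5 * 4
Running product: 5, 20
N(V) = 20


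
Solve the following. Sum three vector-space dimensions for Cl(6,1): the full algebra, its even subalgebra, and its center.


n = 6 + 1 = 7
Total dim = 2^7 = 128
Even subalgebra dim = 2^6 = 64
n is odd, so center dim = 2
Sum = 128 + 64 + 2 = 194


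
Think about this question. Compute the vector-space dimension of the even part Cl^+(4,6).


Even subalgebra dimension = 2^(n-1)
n = 4 + 6 = 10
2^(10 - 1) = 2^9 = 512
Verification: sum of C(10,k) for even k = 1 + 45 + 210 + 210 + 45 + 1 = 512
Result = 512


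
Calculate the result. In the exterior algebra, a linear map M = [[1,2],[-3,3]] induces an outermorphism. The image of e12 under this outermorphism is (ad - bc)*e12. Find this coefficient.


The outermorphism of a linear map f sends e1^e2 to f(e1)^f(e2).
f(e1) = 1*e1 - 3*e2
f(e2) = 2*e1 + 3*e2
f(e1) ^ f(e2) = (1*e1 - 3*e2) ^ (2*e1 + 3*e2)
= 1*3*e12 + (-3)*2*e21
= (3 - (-6))*e12
= 9*e12
Coefficient = 9


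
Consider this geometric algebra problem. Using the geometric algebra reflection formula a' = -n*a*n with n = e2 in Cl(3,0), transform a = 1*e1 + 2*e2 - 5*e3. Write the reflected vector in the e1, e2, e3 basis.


Reflection formula: a' = -n*a*n, with n = e2 (unit vector, n^2 = 1).
For reflection through hyperplane perp to e2:
The component along e2 flips sign, others stay.
a = (1, 2, -5)
a' = (1, -2, -5)
a' = 1*e1 - 2*e2 - 5*e3


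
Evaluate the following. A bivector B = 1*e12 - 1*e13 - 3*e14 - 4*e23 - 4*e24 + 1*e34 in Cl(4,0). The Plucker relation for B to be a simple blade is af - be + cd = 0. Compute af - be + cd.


Plucker relation: af - be + cd
a*f = 1*1 = 1
b*e = (-1)*(-4) = 4
c*d = (-3)*(-4) = 12
af - be + cd = 1 - 4 + 12
= 9


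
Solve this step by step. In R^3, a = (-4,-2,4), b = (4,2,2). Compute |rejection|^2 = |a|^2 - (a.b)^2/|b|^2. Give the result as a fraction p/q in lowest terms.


|a|^2 = (-4)^2 + (-2)^2 + 4^2 = 36
|b|^2 = 4^2 + 2^2 + 2^2 = 24
a . b = (-4)*4 + (-2)*2 + 4*2 = -12
(a.b)^2 = (-12)^2 = 144
|rej|^2 = 36 - 144/24
= (864 - 144)/24
= 720/24
In lowest terms: 30/1


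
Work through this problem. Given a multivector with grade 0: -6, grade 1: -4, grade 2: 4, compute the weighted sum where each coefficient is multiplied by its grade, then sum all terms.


Grade-weighted sum = sum of grade_k * coefficient_k
0*(-6) = 0
1*(-4) = -4
2*4 = 8
Total = 0 + (-4) + 8 = 4


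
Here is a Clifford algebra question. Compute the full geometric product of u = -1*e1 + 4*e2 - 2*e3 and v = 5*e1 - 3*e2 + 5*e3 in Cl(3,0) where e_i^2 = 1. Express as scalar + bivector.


In Cl(3,0): e_i^2 = 1, e_ie_j = -e_je_i for i != j.
Scalar part = u . v = (-1)*5 + 4*(-3) + (-2)*5
= -5 + (-12) + (-10) = -27
e12 coeff = (-1)*(-3) - 4*5 = 3 - 20 = -17
e13 coeff = (-1)*5 - (-2)*5 = -5 - (-10) = 5
e23 coeff = 4*5 - (-2)*(-3) = 20 - 6 = 14
uv = -27 - 17*e12 + 5*e13 + 14*e23


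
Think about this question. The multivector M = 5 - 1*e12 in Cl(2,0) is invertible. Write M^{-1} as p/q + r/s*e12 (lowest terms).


M = 5 - 1*e12, where e12^2 = -1.
Since M commutes with its reverse ~M = a - b*e12, M * ~M = a^2 - b^2*e12^2 = a^2 + b^2.
So M^{-1} = ~M / (a^2 + b^2) = (a - b*e12)/(a^2 + b^2).
a^2 + b^2 = 25 + 1 = 26
Scalar part = 5/26 = 5/26
Bivector coeff = 1/26 = 1/26
M^{-1} = 5/26 + 1/26*e12


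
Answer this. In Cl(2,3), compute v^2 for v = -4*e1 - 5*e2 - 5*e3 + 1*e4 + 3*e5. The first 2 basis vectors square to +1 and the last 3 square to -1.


v^2 = sum of c_i^2 * e_i^2
Positive signature terms (e_i^2 = +1): (-4)^2 + (-5)^2 = 41
Negative signature terms (e_j^2 = -1): (-5)^2 + 1^2 + 3^2 = 35
v^2 = 41 - 35 = 6


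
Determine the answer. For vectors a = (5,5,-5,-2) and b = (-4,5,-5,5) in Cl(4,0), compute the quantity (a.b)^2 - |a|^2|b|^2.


a . b = 5*(-4) + 5*5 + (-5)*(-5) + (-2)*5
= -20 + 25 + 25 + (-10) = 20
|a|^2 = 5^2 + 5^2 + (-5)^2 + (-2)^2 = 79
|b|^2 = (-4)^2 + 5^2 + (-5)^2 + 5^2 = 91
(a.b)^2 = 20^2 = 400
|a|^2 * |b|^2 = 79 * 91 = 7189
Result = 400 - 7189 = -6789


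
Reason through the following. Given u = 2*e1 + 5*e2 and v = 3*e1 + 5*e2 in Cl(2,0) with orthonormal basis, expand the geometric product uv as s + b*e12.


Expand: (2*e1 + 5*e2)(3*e1 + 5*e2)
= 2*3*e1e1 + 2*5*e1e2 + 5*3*e2e1 + 5*5*e2e2
Using e1^2 = e2^2 = 1, e2e1 = -e1e2:
Scalar part s = 2*3 + 5*5 = 6 + 25 = 31
Bivector part b = 2*5 - 5*3 = 10 - 15 = -5
uv = 31 - 5*e12


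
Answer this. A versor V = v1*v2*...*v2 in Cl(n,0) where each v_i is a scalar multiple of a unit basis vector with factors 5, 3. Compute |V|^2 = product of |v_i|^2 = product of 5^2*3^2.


Each vector v_i has |v_i|^2 = s_i^2
Squared scales: 5^2 = 25, 3^2 = 9
|V|^2 = 25 * 9
= 225


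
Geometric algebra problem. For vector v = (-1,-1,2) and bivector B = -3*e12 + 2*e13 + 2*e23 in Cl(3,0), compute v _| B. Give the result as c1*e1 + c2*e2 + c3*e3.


Left contraction v _| B = <vB>_1 (grade-1 part of the geometric product vB).
Using e1_|e12 = e2, e2_|e12 = -e1, e1_|e13 = e3, e3_|e13 = -e1, e2_|e23 = e3, e3_|e23 = -e2:
e1 coeff: -v2*b12 - v3*b13 = -(-1)*(-3) - (2)*(2) = -7
e2 coeff: v1*b12 - v3*b23 = (-1)*(-3) - (2)*(2) = -1
e3 coeff: v1*b13 + v2*b23 = (-1)*(2) + (-1)*(2) = -4
v _| B = -7*e1 - 1*e2 - 4*e3


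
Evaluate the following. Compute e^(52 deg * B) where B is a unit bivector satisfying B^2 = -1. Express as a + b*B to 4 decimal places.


For a unit bivector B with B^2 = -1, the exponential series gives
e^(theta*B) = cos(theta) + sin(theta)*B (the GA analogue of Euler's formula).
theta = 52 degrees = 0.907571 rad
cos(52 deg) = 0.6157
sin(52 deg) = 0.7880
exp(theta*B) = 0.6157 + 0.7880*B


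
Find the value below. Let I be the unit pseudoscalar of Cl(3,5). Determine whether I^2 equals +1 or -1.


The pseudoscalar I = e1...e_n (product of all n generators) of Cl(p,q) satisfies I^2 = (-1)^(q + n(n-1)/2).
p = 3, q = 5, n = p + q = 8
n(n-1)/2 = 8 * 7 / 2 = 28
Exponent = q + n(n-1)/2 = 5 + 28 = 33
I^2 = (-1)^33 = -1


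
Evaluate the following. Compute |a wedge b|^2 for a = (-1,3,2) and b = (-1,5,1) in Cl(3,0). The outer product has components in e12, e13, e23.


a wedge b = (a1*b2 - a2*b1)*e12 + (a1*b3 - a3*b1)*e13 + (a2*b3 - a3*b2)*e23
e12 coeff: (-1)*5 - 3*(-1) = -5 - (-3) = -2
e13 coeff: (-1)*1 - 2*(-1) = -1 - (-2) = 1
e23 coeff: 3*1 - 2*5 = 3 - 10 = -7
|a wedge b|^2 = (-2)^2 + 1^2 + (-7)^2
= 4 + 1 + 49
= 54


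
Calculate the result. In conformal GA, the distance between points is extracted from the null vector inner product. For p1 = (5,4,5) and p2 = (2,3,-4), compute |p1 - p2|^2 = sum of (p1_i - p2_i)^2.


p1 - p2 = (3, 1, 9)
|p1 - p2|^2 = 3^2 + 1^2 + 9^2
= 9 + 1 + 81
= 91


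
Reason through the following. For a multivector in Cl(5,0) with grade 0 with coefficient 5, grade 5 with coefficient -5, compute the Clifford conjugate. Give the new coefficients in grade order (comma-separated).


Clifford conjugate sign for grade k: (-1)^(k(k+1)/2)
Grade 0: (-1)^(0*1/2) = (-1)^0 = 1, coeff 5 -> 5
Grade 5: (-1)^(5*6/2) = (-1)^15 = -1, coeff -5 -> 5
Conjugated coefficients: 5, 5


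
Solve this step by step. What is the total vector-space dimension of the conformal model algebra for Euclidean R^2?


The conformal model of R^2 uses Cl(3,1): the 2 Euclidean generators plus two extra orthogonal generators e+ (e+^2 = +1) and e- (e-^2 = -1), from which the null vectors e0, einf are built.
Number of generators m = 2 + 2 = 4.
dim Cl(p,q) = 2^m = 2^4 = 16


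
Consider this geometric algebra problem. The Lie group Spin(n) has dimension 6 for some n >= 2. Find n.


dim Spin(n) = dim so(n) = n(n-1)/2.
Solve n(n-1)/2 = 6, i.e. n^2 - n - 12 = 0.
Discriminant = 1 + 8*6 = 49
n = (1 + sqrt(49))/2 = (1 + 7)/2 = 4


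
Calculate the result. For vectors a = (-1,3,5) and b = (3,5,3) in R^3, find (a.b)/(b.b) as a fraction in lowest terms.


Projection coefficient = (a . b) / (b . b)
a . b = (-1)*3 + 3*5 + 5*3
= -3 + 15 + 15 = 27
b . b = 3^2 + 5^2 + 3^2
= 9 + 25 + 9 = 43
Coefficient = 27/43
In lowest terms: 27/43


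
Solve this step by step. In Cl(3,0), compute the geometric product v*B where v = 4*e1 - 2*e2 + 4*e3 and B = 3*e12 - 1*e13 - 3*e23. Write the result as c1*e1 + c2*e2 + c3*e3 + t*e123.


vB has grade-1 (vector) and grade-3 (trivector) parts: vB = (v _| B) + (v ^ B).
Vector part <vB>_1:
  e1: -v2*b12 - v3*b13 = -(-2)*(3) - (4)*(-1) = 10
  e2: v1*b12 - v3*b23 = (4)*(3) - (4)*(-3) = 24
  e3: v1*b13 + v2*b23 = (4)*(-1) + (-2)*(-3) = 2
Trivector part <vB>_3:
  e123: v1*b23 - v2*b13 + v3*b12 = (4)*(-3) - (-2)*(-1) + (4)*(3) = -2
vB = 10*e1 + 24*e2 + 2*e3 - 2*e123


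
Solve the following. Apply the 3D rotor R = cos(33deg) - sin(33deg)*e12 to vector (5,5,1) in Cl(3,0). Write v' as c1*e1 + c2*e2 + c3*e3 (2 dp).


Rotor R = cos(33deg) - sin(33deg)*e12
Rotation angle theta = 2 * 33 = 66 degrees in the e12 plane (e1 -> e2).
The component perpendicular to the plane (e3) is invariant: v'_3 = v3 = 1.00
cos(66deg) = 0.4067, sin(66deg) = 0.9135
v'_1 = v1*cos(theta) - v2*sin(theta) = 5*0.4067 - 5*0.9135 = -2.53
v'_2 = v1*sin(theta) + v2*cos(theta) = 5*0.9135 + 5*0.4067 = 6.60
v' = -2.53*e1 + 6.60*e2 + 1.00*e3


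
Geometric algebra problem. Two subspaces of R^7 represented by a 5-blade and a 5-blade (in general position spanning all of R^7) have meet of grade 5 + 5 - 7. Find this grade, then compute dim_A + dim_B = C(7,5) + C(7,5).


Meet grade = grade(A) + grade(B) - n
= 5 + 5 - 7 = 3
C(7,5) = 21
C(7,5) = 21
dim_A + dim_B = 21 + 21 = 42


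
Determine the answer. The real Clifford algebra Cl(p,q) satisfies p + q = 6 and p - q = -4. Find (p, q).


We need p + q = 6 and p - q = -4.
Adding: 2p = 6 + (-4) = 2, so p = 1.
Then q = 6 - 1 = 5.
(p, q) = (1, 5)


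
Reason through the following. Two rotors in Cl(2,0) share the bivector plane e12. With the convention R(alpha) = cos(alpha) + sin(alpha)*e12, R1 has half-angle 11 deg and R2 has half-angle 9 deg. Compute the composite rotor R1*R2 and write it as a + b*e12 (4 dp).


Same-plane rotors commute and their half-angles add:
R1*R2 = cos(a1 + a2) + sin(a1 + a2)*e12.
a1 + a2 = 11 + 9 = 20 deg
cos(20 deg) = 0.9397
sin(20 deg) = 0.3420
R1*R2 = 0.9397 + 0.3420*e12


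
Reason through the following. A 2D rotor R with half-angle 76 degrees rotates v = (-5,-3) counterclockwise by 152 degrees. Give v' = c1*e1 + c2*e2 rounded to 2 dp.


Rotor R = cos(76deg) - sin(76deg)*e12
Rotation angle theta = 2 * 76 = 152 degrees
v' = R*v*~R rotates v by theta.
cos(152deg) = -0.8829, sin(152deg) = 0.4695
v'_1 = -5*cos(152deg) - (-3)*sin(152deg)
= -5*(-0.8829) - (-3)*0.4695
= 5.82
v'_2 = -5*sin(152deg) + (-3)*cos(152deg)
= -5*0.4695 + (-3)*(-0.8829)
= 0.30
v' = 5.82*e1 + 0.30*e2


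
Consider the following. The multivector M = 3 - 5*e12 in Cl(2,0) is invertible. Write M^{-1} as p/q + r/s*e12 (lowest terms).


M = 3 - 5*e12, where e12^2 = -1.
Since M commutes with its reverse ~M = a - b*e12, M * ~M = a^2 - b^2*e12^2 = a^2 + b^2.
So M^{-1} = ~M / (a^2 + b^2) = (a - b*e12)/(a^2 + b^2).
a^2 + b^2 = 9 + 25 = 34
Scalar part = 3/34 = 3/34
Bivector coeff = 5/34 = 5/34
M^{-1} = 3/34 + 5/34*e12


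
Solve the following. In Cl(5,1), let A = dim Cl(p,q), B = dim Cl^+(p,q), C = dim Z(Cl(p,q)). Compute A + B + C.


n = 5 + 1 = 6
Total dim = 2^6 = 64
Even subalgebra dim = 2^5 = 32
n is even, so center dim = 1
Sum = 64 + 32 + 1 = 97


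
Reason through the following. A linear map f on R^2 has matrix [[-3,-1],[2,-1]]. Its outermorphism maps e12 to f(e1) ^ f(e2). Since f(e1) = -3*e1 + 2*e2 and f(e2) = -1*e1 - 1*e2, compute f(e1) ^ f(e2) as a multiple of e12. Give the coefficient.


The outermorphism of a linear map f sends e1^e2 to f(e1)^f(e2).
f(e1) = -3*e1 + 2*e2
f(e2) = -1*e1 - 1*e2
f(e1) ^ f(e2) = (-3*e1 + 2*e2) ^ (-1*e1 - 1*e2)
= (-3)*(-1)*e12 + 2*(-1)*e21
= (3 - (-2))*e12
= 5*e12
Coefficient = 5


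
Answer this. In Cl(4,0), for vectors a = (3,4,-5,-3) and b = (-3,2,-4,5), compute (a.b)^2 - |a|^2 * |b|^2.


a . b = 3*(-3) + 4*2 + (-5)*(-4) + (-3)*5
= -9 + 8 + 20 + (-15) = 4
|a|^2 = 3^2 + 4^2 + (-5)^2 + (-3)^2 = 59
|b|^2 = (-3)^2 + 2^2 + (-4)^2 + 5^2 = 54
(a.b)^2 = 4^2 = 16
|a|^2 * |b|^2 = 59 * 54 = 3186
Result = 16 - 3186 = -3170


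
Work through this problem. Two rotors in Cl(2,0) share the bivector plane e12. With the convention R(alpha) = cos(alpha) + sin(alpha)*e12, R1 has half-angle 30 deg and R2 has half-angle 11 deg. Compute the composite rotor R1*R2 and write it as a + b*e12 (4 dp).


Same-plane rotors commute and their half-angles add:
R1*R2 = cos(a1 + a2) + sin(a1 + a2)*e12.
a1 + a2 = 30 + 11 = 41 deg
cos(41 deg) = 0.7547
sin(41 deg) = 0.6561
R1*R2 = 0.7547 + 0.6561*e12


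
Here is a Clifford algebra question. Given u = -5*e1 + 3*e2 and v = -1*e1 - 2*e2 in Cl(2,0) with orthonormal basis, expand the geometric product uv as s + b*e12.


Expand: (-5*e1 + 3*e2)(-1*e1 - 2*e2)
= (-5)*(-1)*e1e1 + (-5)*(-2)*e1e2 + 3*(-1)*e2e1 + 3*(-2)*e2e2
Using e1^2 = e2^2 = 1, e2e1 = -e1e2:
Scalar part s = (-5)*(-1) + 3*(-2) = 5 + (-6) = -1
Bivector part b = (-5)*(-2) - 3*(-1) = 10 - (-3) = 13
uv = -1 + 13*e12


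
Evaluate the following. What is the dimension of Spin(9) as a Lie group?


Spin(n) double-covers SO(n); both have Lie algebra so(n) of dimension n(n-1)/2.
n = 9
n(n-1) = 9 * 8 = 72
dim Spin(9) = 72/2 = 36


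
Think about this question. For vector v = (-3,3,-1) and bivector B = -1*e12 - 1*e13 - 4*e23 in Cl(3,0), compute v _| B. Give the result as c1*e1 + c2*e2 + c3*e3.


Left contraction v _| B = <vB>_1 (grade-1 part of the geometric product vB).
Using e1_|e12 = e2, e2_|e12 = -e1, e1_|e13 = e3, e3_|e13 = -e1, e2_|e23 = e3, e3_|e23 = -e2:
e1 coeff: -v2*b12 - v3*b13 = -(3)*(-1) - (-1)*(-1) = 2
e2 coeff: v1*b12 - v3*b23 = (-3)*(-1) - (-1)*(-4) = -1
e3 coeff: v1*b13 + v2*b23 = (-3)*(-1) + (3)*(-4) = -9
v _| B = 2*e1 - 1*e2 - 9*e3


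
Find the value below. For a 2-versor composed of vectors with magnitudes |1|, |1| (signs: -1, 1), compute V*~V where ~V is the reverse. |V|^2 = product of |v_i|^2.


Each vector v_i has |v_i|^2 = s_i^2
Squared scales: (-1)^2 = 1, 1^2 = 1
|V|^2 = 1 * 1
= 1


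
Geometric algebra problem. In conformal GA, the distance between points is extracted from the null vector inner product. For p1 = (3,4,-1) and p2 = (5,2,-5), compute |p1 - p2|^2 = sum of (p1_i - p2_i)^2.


p1 - p2 = (-2, 2, 4)
|p1 - p2|^2 = (-2)^2 + 2^2 + 4^2
= 4 + 4 + 16
= 24


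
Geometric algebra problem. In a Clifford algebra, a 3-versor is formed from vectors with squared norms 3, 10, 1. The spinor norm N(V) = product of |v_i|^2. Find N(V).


Spinor norm N(V) = |v1|^2 * |v2|^2 * ... * |v3|^2
= 3 * 10 * 1
Running product: 3, 30, 30
N(V) = 30


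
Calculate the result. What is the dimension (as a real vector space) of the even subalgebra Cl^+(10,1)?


Even subalgebra dimension = 2^(n-1)
n = 10 + 1 = 11
2^(11 - 1) = 2^10 = 1024
Verification: sum of C(11,k) for even k = 1 + 55 + 330 + 462 + 165 + 11 = 1024
Result = 1024


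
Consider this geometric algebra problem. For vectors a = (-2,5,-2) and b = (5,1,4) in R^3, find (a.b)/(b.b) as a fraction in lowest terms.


Projection coefficient = (a . b) / (b . b)
a . b = (-2)*5 + 5*1 + (-2)*4
= -10 + 5 + (-8) = -13
b . b = 5^2 + 1^2 + 4^2
= 25 + 1 + 16 = 42
Coefficient = -13/42
In lowest terms: -13/42


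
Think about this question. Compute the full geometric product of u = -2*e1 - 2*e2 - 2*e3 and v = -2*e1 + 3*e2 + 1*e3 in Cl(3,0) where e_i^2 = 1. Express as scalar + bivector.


In Cl(3,0): e_i^2 = 1, e_ie_j = -e_je_i for i != j.
Scalar part = u . v = (-2)*(-2) + (-2)*3 + (-2)*1
= 4 + (-6) + (-2) = -4
e12 coeff = (-2)*3 - (-2)*(-2) = -6 - 4 = -10
e13 coeff = (-2)*1 - (-2)*(-2) = -2 - 4 = -6
e23 coeff = (-2)*1 - (-2)*3 = -2 - (-6) = 4
uv = -4 - 10*e12 - 6*e13 + 4*e23


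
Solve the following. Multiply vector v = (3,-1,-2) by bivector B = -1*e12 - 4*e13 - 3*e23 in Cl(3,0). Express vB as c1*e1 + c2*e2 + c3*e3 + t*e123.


vB has grade-1 (vector) and grade-3 (trivector) parts: vB = (v _| B) + (v ^ B).
Vector part <vB>_1:
  e1: -v2*b12 - v3*b13 = -(-1)*(-1) - (-2)*(-4) = -9
  e2: v1*b12 - v3*b23 = (3)*(-1) - (-2)*(-3) = -9
  e3: v1*b13 + v2*b23 = (3)*(-4) + (-1)*(-3) = -9
Trivector part <vB>_3:
  e123: v1*b23 - v2*b13 + v3*b12 = (3)*(-3) - (-1)*(-4) + (-2)*(-1) = -11
vB = -9*e1 - 9*e2 - 9*e3 - 11*e123


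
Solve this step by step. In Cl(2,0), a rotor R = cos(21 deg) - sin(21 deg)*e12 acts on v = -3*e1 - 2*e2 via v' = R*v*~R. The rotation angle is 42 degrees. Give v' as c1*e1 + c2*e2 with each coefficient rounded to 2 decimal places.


Rotor R = cos(21deg) - sin(21deg)*e12
Rotation angle theta = 2 * 21 = 42 degrees
v' = R*v*~R rotates v by theta.
cos(42deg) = 0.7431, sin(42deg) = 0.6691
v'_1 = -3*cos(42deg) - (-2)*sin(42deg)
= -3*0.7431 - (-2)*0.6691
= -0.89
v'_2 = -3*sin(42deg) + (-2)*cos(42deg)
= -3*0.6691 + (-2)*0.7431
= -3.49
v' = -0.89*e1 - 3.49*e2


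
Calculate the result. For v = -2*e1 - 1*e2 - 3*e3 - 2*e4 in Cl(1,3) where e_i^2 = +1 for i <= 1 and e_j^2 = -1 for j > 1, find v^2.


v^2 = sum of c_i^2 * e_i^2
Positive signature terms (e_i^2 = +1): (-2)^2 = 4
Negative signature terms (e_j^2 = -1): (-1)^2 + (-3)^2 + (-2)^2 = 14
v^2 = 4 - 14 = -10


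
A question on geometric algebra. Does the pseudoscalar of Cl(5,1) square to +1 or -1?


The pseudoscalar I = e1...e_n (product of all n generators) of Cl(p,q) satisfies I^2 = (-1)^(q + n(n-1)/2).
p = 5, q = 1, n = p + q = 6
n(n-1)/2 = 6 * 5 / 2 = 15
Exponent = q + n(n-1)/2 = 1 + 15 = 16
I^2 = (-1)^16 = +1


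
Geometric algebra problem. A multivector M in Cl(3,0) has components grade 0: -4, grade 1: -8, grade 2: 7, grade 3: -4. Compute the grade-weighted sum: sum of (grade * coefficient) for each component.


Grade-weighted sum = sum of grade_k * coefficient_k
0*(-4) = 0
1*(-8) = -8
2*7 = 14
3*(-4) = -12
Total = 0 + (-8) + 14 + (-12) = -6


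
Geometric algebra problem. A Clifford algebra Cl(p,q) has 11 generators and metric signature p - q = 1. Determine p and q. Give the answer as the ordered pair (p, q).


We need p + q = 11 and p - q = 1.
Adding: 2p = 11 + 1 = 12, so p = 6.
Then q = 11 - 6 = 5.
(p, q) = (6, 5)


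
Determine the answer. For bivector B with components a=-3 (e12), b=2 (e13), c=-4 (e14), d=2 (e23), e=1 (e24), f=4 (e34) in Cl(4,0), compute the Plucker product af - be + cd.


Plucker relation: af - be + cd
a*f = (-3)*4 = -12
b*e = 2*1 = 2
c*d = (-4)*2 = -8
af - be + cd = -12 - 2 + (-8)
= -22


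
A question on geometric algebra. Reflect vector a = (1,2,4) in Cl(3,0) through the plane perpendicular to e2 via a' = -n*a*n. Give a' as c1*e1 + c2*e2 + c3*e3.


Reflection formula: a' = -n*a*n, with n = e2 (unit vector, n^2 = 1).
For reflection through hyperplane perp to e2:
The component along e2 flips sign, others stay.
a = (1, 2, 4)
a' = (1, -2, 4)
a' = 1*e1 - 2*e2 + 4*e3


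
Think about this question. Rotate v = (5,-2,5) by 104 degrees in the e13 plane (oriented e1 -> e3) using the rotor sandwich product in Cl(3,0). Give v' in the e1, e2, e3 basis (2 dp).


Rotor R = cos(52deg) - sin(52deg)*e13
Rotation angle theta = 2 * 52 = 104 degrees in the e13 plane (e1 -> e3).
The component perpendicular to the plane (e2) is invariant: v'_2 = v2 = -2.00
cos(104deg) = -0.2419, sin(104deg) = 0.9703
v'_1 = v1*cos(theta) - v3*sin(theta) = 5*(-0.2419) - 5*0.9703 = -6.06
v'_3 = v1*sin(theta) + v3*cos(theta) = 5*0.9703 + 5*(-0.2419) = 3.64
v' = -6.06*e1 - 2.00*e2 + 3.64*e3


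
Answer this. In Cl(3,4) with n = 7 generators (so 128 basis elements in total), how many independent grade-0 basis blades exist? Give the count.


Number of grade-k basis blades in Cl(p,q) with n = p + q is C(n, k).
n = 3 + 4 = 7
C(7, 0) = 7! / (0! * 7!)
= 5040 / (1 * 5040)
= 1
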